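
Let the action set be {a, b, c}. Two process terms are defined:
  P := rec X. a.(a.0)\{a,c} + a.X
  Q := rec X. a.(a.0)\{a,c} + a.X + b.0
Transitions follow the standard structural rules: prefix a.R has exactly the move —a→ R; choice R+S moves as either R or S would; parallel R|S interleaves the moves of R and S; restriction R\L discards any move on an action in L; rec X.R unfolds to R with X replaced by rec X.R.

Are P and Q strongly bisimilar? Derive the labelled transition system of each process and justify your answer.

P ≁ Q

LTS(P): 2 reachable states
  p0 = rec X. a.(a.0)\{a,c} + a.X ⊢ --a--▸ p0, --a--▸ p1
  p1 = (a.0)\{a,c} ⊢ deadlocked
LTS(Q): 3 reachable states
  q0 = rec X. a.(a.0)\{a,c} + a.X + b.0 ⊢ --a--▸ q0, --a--▸ q1, --b--▸ q2
  q1 = (a.0)\{a,c} ⊢ deadlocked
  q2 = 0 ⊢ deadlocked
Partition-refinement fixed point:
  B0 = {p0}
  B1 = {p1, q1, q2}
  B2 = {q0}
p0 ∈ B0, q0 ∈ B2 → different blocks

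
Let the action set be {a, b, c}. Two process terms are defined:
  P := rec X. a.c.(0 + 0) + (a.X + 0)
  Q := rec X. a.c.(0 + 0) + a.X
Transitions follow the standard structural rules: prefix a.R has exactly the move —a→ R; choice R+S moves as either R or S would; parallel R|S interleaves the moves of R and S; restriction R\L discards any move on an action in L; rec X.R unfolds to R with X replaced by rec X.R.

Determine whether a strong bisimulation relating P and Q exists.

Reachable graph of P (3 states):
  u0 = rec X. a.c.(0 + 0) + (a.X + 0) has moves ··a··> u0, ··a··> u1
  u1 = c.(0 + 0) has moves ··c··> u2
  u2 = 0 + 0 has moves deadlocked
Reachable graph of Q (3 states):
  v0 = rec X. a.c.(0 + 0) + a.X has moves ··a··> v0, ··a··> v1
  v1 = c.(0 + 0) has moves ··c··> v2
  v2 = 0 + 0 has moves deadlocked
Bisimilarity quotient blocks:
  B0 = {u0, v0}
  B1 = {u1, v1}
  B2 = {u2, v2}
u0 ∈ B0, v0 ∈ B0 → same block

YES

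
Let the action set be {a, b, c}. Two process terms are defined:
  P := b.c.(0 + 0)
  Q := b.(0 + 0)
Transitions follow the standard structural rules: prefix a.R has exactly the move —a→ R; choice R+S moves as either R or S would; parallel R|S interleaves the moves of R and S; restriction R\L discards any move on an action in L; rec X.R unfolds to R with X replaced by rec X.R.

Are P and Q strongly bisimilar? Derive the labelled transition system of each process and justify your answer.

not bisimilar

Reachable graph of P (3 states):
  p0 = b.c.(0 + 0) has moves --b--▸ p1
  p1 = c.(0 + 0) has moves --c--▸ p2
  p2 = 0 + 0 has moves (no moves)
Reachable graph of Q (2 states):
  q0 = b.(0 + 0) has moves --b--▸ q1
  q1 = 0 + 0 has moves (no moves)
Bisimilarity quotient blocks:
  B0 = {p0}
  B1 = {p1}
  B2 = {p2, q1}
  B3 = {q0}
p0 ∈ B0, q0 ∈ B3 → different blocks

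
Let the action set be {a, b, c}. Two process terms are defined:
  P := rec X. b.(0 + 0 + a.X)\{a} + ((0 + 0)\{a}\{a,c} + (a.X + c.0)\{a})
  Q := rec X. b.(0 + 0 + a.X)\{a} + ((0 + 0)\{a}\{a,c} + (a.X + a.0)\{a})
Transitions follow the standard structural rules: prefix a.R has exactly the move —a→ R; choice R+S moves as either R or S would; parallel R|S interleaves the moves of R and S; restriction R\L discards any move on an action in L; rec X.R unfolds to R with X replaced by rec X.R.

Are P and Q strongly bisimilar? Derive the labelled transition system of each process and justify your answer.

P ≁ Q

Reachable graph of P (3 states):
  u0 = rec X. b.(0 + 0 + a.X)\{a} + ((0 + 0)\{a}\{a,c} + (a.X + c.0)\{a}) has moves -b-> u1, -c-> u2
  u1 = (0 + 0 + a.(rec X. b.(0 + 0 + a.X)\{a} + ((0 + 0)\{a}\{a,c} + (a.X + c.0)\{a})))\{a} has moves (no moves)
  u2 = 0\{a} has moves (no moves)
Reachable graph of Q (2 states):
  v0 = rec X. b.(0 + 0 + a.X)\{a} + ((0 + 0)\{a}\{a,c} + (a.X + a.0)\{a}) has moves -b-> v1
  v1 = (0 + 0 + a.(rec X. b.(0 + 0 + a.X)\{a} + ((0 + 0)\{a}\{a,c} + (a.X + a.0)\{a})))\{a} has moves (no moves)
Partition-refinement fixed point:
  B0 = {u0}
  B1 = {u1, u2, v1}
  B2 = {v0}
u0 ∈ B0, v0 ∈ B2 → different blocks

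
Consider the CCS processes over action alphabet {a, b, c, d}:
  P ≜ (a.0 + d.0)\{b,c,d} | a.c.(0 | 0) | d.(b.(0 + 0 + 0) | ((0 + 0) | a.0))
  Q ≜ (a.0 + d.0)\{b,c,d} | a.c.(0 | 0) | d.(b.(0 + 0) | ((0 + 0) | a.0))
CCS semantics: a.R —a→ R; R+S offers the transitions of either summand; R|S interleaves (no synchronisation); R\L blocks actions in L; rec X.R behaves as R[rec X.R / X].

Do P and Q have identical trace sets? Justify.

traces(P) = traces(Q)

P's transition system — 30 states:
  s0 = (a.0 + d.0)\{b,c,d} | a.c.(0 | 0) | d.(b.(0 + 0 + 0) | ((0 + 0) | a.0)) → --a--▸ s1, --a--▸ s2, --d--▸ s3
  s1 = (a.0 + d.0)\{b,c,d} | c.(0 | 0) | d.(b.(0 + 0 + 0) | ((0 + 0) | a.0)) → --a--▸ s4, --c--▸ s5, --d--▸ s6
  s2 = 0\{b,c,d} | a.c.(0 | 0) | d.(b.(0 + 0 + 0) | ((0 + 0) | a.0)) → --a--▸ s4, --d--▸ s7
  s3 = (a.0 + d.0)\{b,c,d} | a.c.(0 | 0) | (b.(0 + 0 + 0) | ((0 + 0) | a.0)) → --a--▸ s6, --a--▸ s7, --a--▸ s8, --b--▸ s9
  s4 = 0\{b,c,d} | c.(0 | 0) | d.(b.(0 + 0 + 0) | ((0 + 0) | a.0)) → --c--▸ s10, --d--▸ s11
  s5 = (a.0 + d.0)\{b,c,d} | (0 | 0) | d.(b.(0 + 0 + 0) | ((0 + 0) | a.0)) → --a--▸ s10, --d--▸ s12
  s6 = (a.0 + d.0)\{b,c,d} | c.(0 | 0) | (b.(0 + 0 + 0) | ((0 + 0) | a.0)) → --a--▸ s11, --a--▸ s13, --b--▸ s14, --c--▸ s12
  s7 = 0\{b,c,d} | a.c.(0 | 0) | (b.(0 + 0 + 0) | ((0 + 0) | a.0)) → --a--▸ s11, --a--▸ s15, --b--▸ s16
  s8 = (a.0 + d.0)\{b,c,d} | a.c.(0 | 0) | (b.(0 + 0 + 0) | ((0 + 0) | 0)) → --a--▸ s13, --a--▸ s15, --b--▸ s17
  s9 = (a.0 + d.0)\{b,c,d} | a.c.(0 | 0) | ((0 + 0 + 0) | ((0 + 0) | a.0)) → --a--▸ s14, --a--▸ s16, --a--▸ s17
  s10 = 0\{b,c,d} | (0 | 0) | d.(b.(0 + 0 + 0) | ((0 + 0) | a.0)) → --d--▸ s18
  s11 = 0\{b,c,d} | c.(0 | 0) | (b.(0 + 0 + 0) | ((0 + 0) | a.0)) → --a--▸ s19, --b--▸ s20, --c--▸ s18
  s12 = (a.0 + d.0)\{b,c,d} | (0 | 0) | (b.(0 + 0 + 0) | ((0 + 0) | a.0)) → --a--▸ s18, --a--▸ s21, --b--▸ s22
  s13 = (a.0 + d.0)\{b,c,d} | c.(0 | 0) | (b.(0 + 0 + 0) | ((0 + 0) | 0)) → --a--▸ s19, --b--▸ s23, --c--▸ s21
  s14 = (a.0 + d.0)\{b,c,d} | c.(0 | 0) | ((0 + 0 + 0) | ((0 + 0) | a.0)) → --a--▸ s20, --a--▸ s23, --c--▸ s22
  s15 = 0\{b,c,d} | a.c.(0 | 0) | (b.(0 + 0 + 0) | ((0 + 0) | 0)) → --a--▸ s19, --b--▸ s24
  s16 = 0\{b,c,d} | a.c.(0 | 0) | ((0 + 0 + 0) | ((0 + 0) | a.0)) → --a--▸ s20, --a--▸ s24
  s17 = (a.0 + d.0)\{b,c,d} | a.c.(0 | 0) | ((0 + 0 + 0) | ((0 + 0) | 0)) → --a--▸ s23, --a--▸ s24
  s18 = 0\{b,c,d} | (0 | 0) | (b.(0 + 0 + 0) | ((0 + 0) | a.0)) → --a--▸ s25, --b--▸ s26
  s19 = 0\{b,c,d} | c.(0 | 0) | (b.(0 + 0 + 0) | ((0 + 0) | 0)) → --b--▸ s27, --c--▸ s25
  s20 = 0\{b,c,d} | c.(0 | 0) | ((0 + 0 + 0) | ((0 + 0) | a.0)) → --a--▸ s27, --c--▸ s26
  s21 = (a.0 + d.0)\{b,c,d} | (0 | 0) | (b.(0 + 0 + 0) | ((0 + 0) | 0)) → --a--▸ s25, --b--▸ s28
  s22 = (a.0 + d.0)\{b,c,d} | (0 | 0) | ((0 + 0 + 0) | ((0 + 0) | a.0)) → --a--▸ s26, --a--▸ s28
  s23 = (a.0 + d.0)\{b,c,d} | c.(0 | 0) | ((0 + 0 + 0) | ((0 + 0) | 0)) → --a--▸ s27, --c--▸ s28
  s24 = 0\{b,c,d} | a.c.(0 | 0) | ((0 + 0 + 0) | ((0 + 0) | 0)) → --a--▸ s27
  s25 = 0\{b,c,d} | (0 | 0) | (b.(0 + 0 + 0) | ((0 + 0) | 0)) → --b--▸ s29
  s26 = 0\{b,c,d} | (0 | 0) | ((0 + 0 + 0) | ((0 + 0) | a.0)) → --a--▸ s29
  s27 = 0\{b,c,d} | c.(0 | 0) | ((0 + 0 + 0) | ((0 + 0) | 0)) → --c--▸ s29
  s28 = (a.0 + d.0)\{b,c,d} | (0 | 0) | ((0 + 0 + 0) | ((0 + 0) | 0)) → --a--▸ s29
  s29 = 0\{b,c,d} | (0 | 0) | ((0 + 0 + 0) | ((0 + 0) | 0)) → stopped
Q's transition system — 30 states:
  t0 = (a.0 + d.0)\{b,c,d} | a.c.(0 | 0) | d.(b.(0 + 0) | ((0 + 0) | a.0)) → --a--▸ t1, --a--▸ t2, --d--▸ t3
  t1 = (a.0 + d.0)\{b,c,d} | c.(0 | 0) | d.(b.(0 + 0) | ((0 + 0) | a.0)) → --a--▸ t4, --c--▸ t5, --d--▸ t6
  t2 = 0\{b,c,d} | a.c.(0 | 0) | d.(b.(0 + 0) | ((0 + 0) | a.0)) → --a--▸ t4, --d--▸ t7
  t3 = (a.0 + d.0)\{b,c,d} | a.c.(0 | 0) | (b.(0 + 0) | ((0 + 0) | a.0)) → --a--▸ t6, --a--▸ t7, --a--▸ t8, --b--▸ t9
  t4 = 0\{b,c,d} | c.(0 | 0) | d.(b.(0 + 0) | ((0 + 0) | a.0)) → --c--▸ t10, --d--▸ t11
  t5 = (a.0 + d.0)\{b,c,d} | (0 | 0) | d.(b.(0 + 0) | ((0 + 0) | a.0)) → --a--▸ t10, --d--▸ t12
  t6 = (a.0 + d.0)\{b,c,d} | c.(0 | 0) | (b.(0 + 0) | ((0 + 0) | a.0)) → --a--▸ t11, --a--▸ t13, --b--▸ t14, --c--▸ t12
  t7 = 0\{b,c,d} | a.c.(0 | 0) | (b.(0 + 0) | ((0 + 0) | a.0)) → --a--▸ t11, --a--▸ t15, --b--▸ t16
  t8 = (a.0 + d.0)\{b,c,d} | a.c.(0 | 0) | (b.(0 + 0) | ((0 + 0) | 0)) → --a--▸ t13, --a--▸ t15, --b--▸ t17
  t9 = (a.0 + d.0)\{b,c,d} | a.c.(0 | 0) | ((0 + 0) | ((0 + 0) | a.0)) → --a--▸ t14, --a--▸ t16, --a--▸ t17
  t10 = 0\{b,c,d} | (0 | 0) | d.(b.(0 + 0) | ((0 + 0) | a.0)) → --d--▸ t18
  t11 = 0\{b,c,d} | c.(0 | 0) | (b.(0 + 0) | ((0 + 0) | a.0)) → --a--▸ t19, --b--▸ t20, --c--▸ t18
  t12 = (a.0 + d.0)\{b,c,d} | (0 | 0) | (b.(0 + 0) | ((0 + 0) | a.0)) → --a--▸ t18, --a--▸ t21, --b--▸ t22
  t13 = (a.0 + d.0)\{b,c,d} | c.(0 | 0) | (b.(0 + 0) | ((0 + 0) | 0)) → --a--▸ t19, --b--▸ t23, --c--▸ t21
  t14 = (a.0 + d.0)\{b,c,d} | c.(0 | 0) | ((0 + 0) | ((0 + 0) | a.0)) → --a--▸ t20, --a--▸ t23, --c--▸ t22
  t15 = 0\{b,c,d} | a.c.(0 | 0) | (b.(0 + 0) | ((0 + 0) | 0)) → --a--▸ t19, --b--▸ t24
  t16 = 0\{b,c,d} | a.c.(0 | 0) | ((0 + 0) | ((0 + 0) | a.0)) → --a--▸ t20, --a--▸ t24
  t17 = (a.0 + d.0)\{b,c,d} | a.c.(0 | 0) | ((0 + 0) | ((0 + 0) | 0)) → --a--▸ t23, --a--▸ t24
  t18 = 0\{b,c,d} | (0 | 0) | (b.(0 + 0) | ((0 + 0) | a.0)) → --a--▸ t25, --b--▸ t26
  t19 = 0\{b,c,d} | c.(0 | 0) | (b.(0 + 0) | ((0 + 0) | 0)) → --b--▸ t27, --c--▸ t25
  t20 = 0\{b,c,d} | c.(0 | 0) | ((0 + 0) | ((0 + 0) | a.0)) → --a--▸ t27, --c--▸ t26
  t21 = (a.0 + d.0)\{b,c,d} | (0 | 0) | (b.(0 + 0) | ((0 + 0) | 0)) → --a--▸ t25, --b--▸ t28
  t22 = (a.0 + d.0)\{b,c,d} | (0 | 0) | ((0 + 0) | ((0 + 0) | a.0)) → --a--▸ t26, --a--▸ t28
  t23 = (a.0 + d.0)\{b,c,d} | c.(0 | 0) | ((0 + 0) | ((0 + 0) | 0)) → --a--▸ t27, --c--▸ t28
  t24 = 0\{b,c,d} | a.c.(0 | 0) | ((0 + 0) | ((0 + 0) | 0)) → --a--▸ t27
  t25 = 0\{b,c,d} | (0 | 0) | (b.(0 + 0) | ((0 + 0) | 0)) → --b--▸ t29
  t26 = 0\{b,c,d} | (0 | 0) | ((0 + 0) | ((0 + 0) | a.0)) → --a--▸ t29
  t27 = 0\{b,c,d} | c.(0 | 0) | ((0 + 0) | ((0 + 0) | 0)) → --c--▸ t29
  t28 = (a.0 + d.0)\{b,c,d} | (0 | 0) | ((0 + 0) | ((0 + 0) | 0)) → --a--▸ t29
  t29 = 0\{b,c,d} | (0 | 0) | ((0 + 0) | ((0 + 0) | 0)) → stopped
Coarsest stable partition (strong bisimilarity classes):
  B0 = {s0, t0}
  B1 = {s2, t2}
  B2 = {s7, s8, t7, t8}
  B3 = {s16, s17, t16, t17}
  B4 = {s20, s23, t20, t23}
  B5 = {s27, t27}
  B6 = {s29, t29}
  B7 = {s26, s28, t26, t28}
  B8 = {s24, t24}
  B9 = {s15, t15}
  B10 = {s19, t19}
  B11 = {s25, t25}
  B12 = {s11, s13, t11, t13}
  B13 = {s18, s21, t18, t21}
  B14 = {s4, t4}
  B15 = {s10, t10}
  B16 = {s3, t3}
  B17 = {s6, t6}
  B18 = {s12, t12}
  B19 = {s22, t22}
  B20 = {s14, t14}
  B21 = {s9, t9}
  B22 = {s1, t1}
  B23 = {s5, t5}
s0 ∈ B0, t0 ∈ B0 → same block
Bisimilar ⇒ trace-equivalent.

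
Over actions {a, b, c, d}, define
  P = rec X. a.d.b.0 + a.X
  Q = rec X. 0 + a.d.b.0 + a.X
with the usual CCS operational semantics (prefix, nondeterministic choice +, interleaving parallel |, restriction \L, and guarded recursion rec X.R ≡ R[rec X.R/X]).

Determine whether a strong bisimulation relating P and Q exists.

YES

LTS(P): 4 reachable states
  p0 = rec X. a.d.b.0 + a.X :: --a--▸ p0, --a--▸ p1
  p1 = d.b.0 :: --d--▸ p2
  p2 = b.0 :: --b--▸ p3
  p3 = 0 :: deadlocked
LTS(Q): 4 reachable states
  q0 = rec X. 0 + a.d.b.0 + a.X :: --a--▸ q0, --a--▸ q1
  q1 = d.b.0 :: --d--▸ q2
  q2 = b.0 :: --b--▸ q3
  q3 = 0 :: deadlocked
Partition-refinement fixed point:
  B0 = {p0, q0}
  B1 = {p1, q1}
  B2 = {p2, q2}
  B3 = {p3, q3}
p0 ∈ B0, q0 ∈ B0 → same block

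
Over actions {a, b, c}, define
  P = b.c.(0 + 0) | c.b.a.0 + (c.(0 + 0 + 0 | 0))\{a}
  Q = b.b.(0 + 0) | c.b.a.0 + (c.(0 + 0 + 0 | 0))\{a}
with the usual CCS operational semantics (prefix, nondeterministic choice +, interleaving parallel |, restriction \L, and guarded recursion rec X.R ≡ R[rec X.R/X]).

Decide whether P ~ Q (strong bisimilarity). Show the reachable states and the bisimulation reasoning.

P's transition system — 13 states:
  s0 = b.c.(0 + 0) | c.b.a.0 + (c.(0 + 0 + 0 | 0))\{a} | =b=> s1, =c=> s2, =c=> s3
  s1 = c.(0 + 0) | c.b.a.0 | =c=> s4, =c=> s5
  s2 = (0 + 0 + 0 | 0)\{a} | (no moves)
  s3 = b.c.(0 + 0) | b.a.0 | =b=> s5, =b=> s6
  s4 = (0 + 0) | c.b.a.0 | =c=> s7
  s5 = c.(0 + 0) | b.a.0 | =b=> s8, =c=> s7
  s6 = b.c.(0 + 0) | a.0 | =a=> s9, =b=> s8
  s7 = (0 + 0) | b.a.0 | =b=> s10
  s8 = c.(0 + 0) | a.0 | =a=> s11, =c=> s10
  s9 = b.c.(0 + 0) | 0 | =b=> s11
  s10 = (0 + 0) | a.0 | =a=> s12
  s11 = c.(0 + 0) | 0 | =c=> s12
  s12 = (0 + 0) | 0 | (no moves)
Q's transition system — 13 states:
  t0 = b.b.(0 + 0) | c.b.a.0 + (c.(0 + 0 + 0 | 0))\{a} | =b=> t1, =c=> t2, =c=> t3
  t1 = b.(0 + 0) | c.b.a.0 | =b=> t4, =c=> t5
  t2 = (0 + 0 + 0 | 0)\{a} | (no moves)
  t3 = b.b.(0 + 0) | b.a.0 | =b=> t5, =b=> t6
  t4 = (0 + 0) | c.b.a.0 | =c=> t7
  t5 = b.(0 + 0) | b.a.0 | =b=> t7, =b=> t8
  t6 = b.b.(0 + 0) | a.0 | =a=> t9, =b=> t8
  t7 = (0 + 0) | b.a.0 | =b=> t10
  t8 = b.(0 + 0) | a.0 | =a=> t11, =b=> t10
  t9 = b.b.(0 + 0) | 0 | =b=> t11
  t10 = (0 + 0) | a.0 | =a=> t12
  t11 = b.(0 + 0) | 0 | =b=> t12
  t12 = (0 + 0) | 0 | (no moves)
Partition-refinement fixed point:
  B0 = {s0}
  B1 = {s3}
  B2 = {s6}
  B3 = {s8}
  B4 = {s11}
  B5 = {s12, s2, t12, t2}
  B6 = {s10, t10}
  B7 = {s9}
  B8 = {s5}
  B9 = {s7, t7}
  B10 = {s1}
  B11 = {s4, t4}
  B12 = {t0}
  B13 = {t3}
  B14 = {t5}
  B15 = {t8}
  B16 = {t11}
  B17 = {t6}
  B18 = {t9}
  B19 = {t1}
s0 ∈ B0, t0 ∈ B12 → different blocks

NO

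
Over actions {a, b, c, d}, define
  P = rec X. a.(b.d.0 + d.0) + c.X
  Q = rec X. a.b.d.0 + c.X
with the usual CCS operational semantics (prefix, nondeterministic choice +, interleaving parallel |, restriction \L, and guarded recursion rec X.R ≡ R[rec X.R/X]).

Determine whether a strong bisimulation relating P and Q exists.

not bisimilar

LTS(P): 4 reachable states
  p0 = rec X. a.(b.d.0 + d.0) + c.X → ··a··> p1, ··c··> p0
  p1 = b.d.0 + d.0 → ··b··> p2, ··d··> p3
  p2 = d.0 → ··d··> p3
  p3 = 0 → deadlocked
LTS(Q): 4 reachable states
  q0 = rec X. a.b.d.0 + c.X → ··a··> q1, ··c··> q0
  q1 = b.d.0 → ··b··> q2
  q2 = d.0 → ··d··> q3
  q3 = 0 → deadlocked
Partition-refinement fixed point:
  B0 = {p0}
  B1 = {p1}
  B2 = {p3, q3}
  B3 = {p2, q2}
  B4 = {q0}
  B5 = {q1}
p0 ∈ B0, q0 ∈ B4 → different blocks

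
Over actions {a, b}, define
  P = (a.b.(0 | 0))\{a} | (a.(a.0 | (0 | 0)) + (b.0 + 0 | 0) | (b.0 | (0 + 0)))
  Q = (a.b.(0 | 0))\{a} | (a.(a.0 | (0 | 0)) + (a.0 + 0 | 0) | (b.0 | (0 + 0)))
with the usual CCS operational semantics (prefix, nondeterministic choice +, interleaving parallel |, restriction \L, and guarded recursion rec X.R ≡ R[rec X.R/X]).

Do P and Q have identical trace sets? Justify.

LTS(P): 6 reachable states
  m0 = (a.b.(0 | 0))\{a} | (a.(a.0 | (0 | 0)) + (b.0 + 0 | 0) | (b.0 | (0 + 0))) → =a=> m1, =b=> m2, =b=> m3
  m1 = (a.b.(0 | 0))\{a} | (a.0 | (0 | 0)) → =a=> m4
  m2 = (a.b.(0 | 0))\{a} | ((b.0 + 0 | 0) | (0 | (0 + 0))) → =b=> m5
  m3 = (a.b.(0 | 0))\{a} | (0 | (b.0 | (0 + 0))) → =b=> m5
  m4 = (a.b.(0 | 0))\{a} | (0 | (0 | 0)) → ·
  m5 = (a.b.(0 | 0))\{a} | (0 | (0 | (0 + 0))) → ·
LTS(Q): 6 reachable states
  n0 = (a.b.(0 | 0))\{a} | (a.(a.0 | (0 | 0)) + (a.0 + 0 | 0) | (b.0 | (0 + 0))) → =a=> n1, =a=> n2, =b=> n3
  n1 = (a.b.(0 | 0))\{a} | (0 | (b.0 | (0 + 0))) → =b=> n4
  n2 = (a.b.(0 | 0))\{a} | (a.0 | (0 | 0)) → =a=> n5
  n3 = (a.b.(0 | 0))\{a} | ((a.0 + 0 | 0) | (0 | (0 + 0))) → =a=> n4
  n4 = (a.b.(0 | 0))\{a} | (0 | (0 | (0 + 0))) → ·
  n5 = (a.b.(0 | 0))\{a} | (0 | (0 | 0)) → ·
Executing bb from P (initial set {m0}):
  [1] b ⇒ {m2, m3}
  [2] b ⇒ {m5}
  — P admits the full trace.
Executing bb from Q (initial set {n0}):
  [1] b ⇒ {n3}
  [2] b ⇒ ∅ (Q stuck)

trace-distinct — witness ⟨bb⟩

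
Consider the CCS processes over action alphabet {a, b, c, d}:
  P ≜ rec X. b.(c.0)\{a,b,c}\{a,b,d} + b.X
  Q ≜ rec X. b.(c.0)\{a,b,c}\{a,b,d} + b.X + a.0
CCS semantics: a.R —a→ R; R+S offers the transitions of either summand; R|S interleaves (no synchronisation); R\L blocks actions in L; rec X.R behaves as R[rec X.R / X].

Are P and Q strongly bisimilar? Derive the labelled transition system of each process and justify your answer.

not bisimilar

Reachable graph of P (2 states):
  m0 = rec X. b.(c.0)\{a,b,c}\{a,b,d} + b.X → —b→ m0, —b→ m1
  m1 = (c.0)\{a,b,c}\{a,b,d} → deadlocked
Reachable graph of Q (3 states):
  n0 = rec X. b.(c.0)\{a,b,c}\{a,b,d} + b.X + a.0 → —a→ n1, —b→ n0, —b→ n2
  n1 = 0 → deadlocked
  n2 = (c.0)\{a,b,c}\{a,b,d} → deadlocked
Bisimilarity quotient blocks:
  B0 = {m0}
  B1 = {m1, n1, n2}
  B2 = {n0}
m0 ∈ B0, n0 ∈ B2 → different blocks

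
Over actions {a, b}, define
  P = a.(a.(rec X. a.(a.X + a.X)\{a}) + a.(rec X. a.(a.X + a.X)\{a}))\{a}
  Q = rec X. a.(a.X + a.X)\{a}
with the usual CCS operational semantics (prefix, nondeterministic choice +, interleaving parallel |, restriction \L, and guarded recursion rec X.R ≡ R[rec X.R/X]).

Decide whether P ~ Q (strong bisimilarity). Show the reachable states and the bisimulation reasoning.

P ~ Q

Reachable graph of P (2 states):
  p0 = a.(a.(rec X. a.(a.X + a.X)\{a}) + a.(rec X. a.(a.X + a.X)\{a}))\{a} has moves —a→ p1
  p1 = (a.(rec X. a.(a.X + a.X)\{a}) + a.(rec X. a.(a.X + a.X)\{a}))\{a} has moves ·
Reachable graph of Q (2 states):
  q0 = rec X. a.(a.X + a.X)\{a} has moves —a→ q1
  q1 = (a.(rec X. a.(a.X + a.X)\{a}) + a.(rec X. a.(a.X + a.X)\{a}))\{a} has moves ·
Bisimilarity quotient blocks:
  B0 = {p0, q0}
  B1 = {p1, q1}
p0 ∈ B0, q0 ∈ B0 → same block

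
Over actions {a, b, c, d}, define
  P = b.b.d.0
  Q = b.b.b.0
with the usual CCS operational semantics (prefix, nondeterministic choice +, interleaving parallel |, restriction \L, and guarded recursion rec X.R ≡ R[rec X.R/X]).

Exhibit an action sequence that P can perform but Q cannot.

LTS(P): 4 reachable states
  u0 = b.b.d.0 has moves --b--▸ u1
  u1 = b.d.0 has moves --b--▸ u2
  u2 = d.0 has moves --d--▸ u3
  u3 = 0 has moves stopped
LTS(Q): 4 reachable states
  v0 = b.b.b.0 has moves --b--▸ v1
  v1 = b.b.0 has moves --b--▸ v2
  v2 = b.0 has moves --b--▸ v3
  v3 = 0 has moves stopped
Executing bbd from P (initial set {u0}):
  [1] b ⇒ {u1}
  [2] b ⇒ {u2}
  [3] d ⇒ {u3}
  ✓ P
Executing bbd from Q (initial set {v0}):
  [1] b ⇒ {v1}
  [2] b ⇒ {v2}
  [3] d ⇒ no successor for Q

bbd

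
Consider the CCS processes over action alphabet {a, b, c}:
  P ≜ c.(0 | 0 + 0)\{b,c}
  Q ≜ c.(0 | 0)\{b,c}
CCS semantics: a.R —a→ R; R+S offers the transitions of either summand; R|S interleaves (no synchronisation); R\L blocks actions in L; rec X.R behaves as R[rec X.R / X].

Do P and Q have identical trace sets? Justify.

YES

LTS(P): 2 reachable states
  m0 = c.(0 | 0 + 0)\{b,c} → --c--▸ m1
  m1 = (0 | 0 + 0)\{b,c} → (no moves)
LTS(Q): 2 reachable states
  n0 = c.(0 | 0)\{b,c} → --c--▸ n1
  n1 = (0 | 0)\{b,c} → (no moves)
Bisimilarity quotient blocks:
  B0 = {m0, n0}
  B1 = {m1, n1}
m0 ∈ B0, n0 ∈ B0 → same block
Bisimilar ⇒ trace-equivalent.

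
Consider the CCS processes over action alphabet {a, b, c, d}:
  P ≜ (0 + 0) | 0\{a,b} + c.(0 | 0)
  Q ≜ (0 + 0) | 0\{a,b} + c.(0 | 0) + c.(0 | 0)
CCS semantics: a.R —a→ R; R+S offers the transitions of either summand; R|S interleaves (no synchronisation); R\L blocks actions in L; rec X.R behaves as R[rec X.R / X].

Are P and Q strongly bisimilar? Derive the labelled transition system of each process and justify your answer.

bisimilar

P's transition system — 2 states:
  u0 = (0 + 0) | 0\{a,b} + c.(0 | 0) → -c-> u1
  u1 = 0 | 0 → ∅
Q's transition system — 2 states:
  v0 = (0 + 0) | 0\{a,b} + c.(0 | 0) + c.(0 | 0) → -c-> v1
  v1 = 0 | 0 → ∅
Partition-refinement fixed point:
  B0 = {u0, v0}
  B1 = {u1, v1}
u0 ∈ B0, v0 ∈ B0 → same block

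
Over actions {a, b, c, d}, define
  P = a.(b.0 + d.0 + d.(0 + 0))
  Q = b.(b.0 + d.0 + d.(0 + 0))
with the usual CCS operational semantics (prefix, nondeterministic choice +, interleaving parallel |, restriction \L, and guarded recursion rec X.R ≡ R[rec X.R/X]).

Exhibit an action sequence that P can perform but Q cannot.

a

LTS(P): 4 reachable states
  u0 = a.(b.0 + d.0 + d.(0 + 0)) has moves —a→ u1
  u1 = b.0 + d.0 + d.(0 + 0) has moves —b→ u2, —d→ u2, —d→ u3
  u2 = 0 has moves (no moves)
  u3 = 0 + 0 has moves (no moves)
LTS(Q): 4 reachable states
  v0 = b.(b.0 + d.0 + d.(0 + 0)) has moves —b→ v1
  v1 = b.0 + d.0 + d.(0 + 0) has moves —b→ v2, —d→ v2, —d→ v3
  v2 = 0 has moves (no moves)
  v3 = 0 + 0 has moves (no moves)
Trace ⟨a⟩ through P, begin at {u0}:
  after a @ step 1: {u1}
  P completes σ.
Trace ⟨a⟩ through Q, begin at {v0}:
  after a @ step 1: ∅ (Q stuck)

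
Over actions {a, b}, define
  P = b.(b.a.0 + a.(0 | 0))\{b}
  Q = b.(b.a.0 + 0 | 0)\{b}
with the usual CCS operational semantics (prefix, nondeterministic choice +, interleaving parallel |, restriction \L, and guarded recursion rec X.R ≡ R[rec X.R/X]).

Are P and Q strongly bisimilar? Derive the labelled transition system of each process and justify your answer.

Reachable graph of P (3 states):
  u0 = b.(b.a.0 + a.(0 | 0))\{b} :: ··b··> u1
  u1 = (b.a.0 + a.(0 | 0))\{b} :: ··a··> u2
  u2 = (0 | 0)\{b} :: ∅
Reachable graph of Q (2 states):
  v0 = b.(b.a.0 + 0 | 0)\{b} :: ··b··> v1
  v1 = (b.a.0 + 0 | 0)\{b} :: ∅
Partition-refinement fixed point:
  B0 = {u0}
  B1 = {u1}
  B2 = {u2, v1}
  B3 = {v0}
u0 ∈ B0, v0 ∈ B3 → different blocks

not bisimilar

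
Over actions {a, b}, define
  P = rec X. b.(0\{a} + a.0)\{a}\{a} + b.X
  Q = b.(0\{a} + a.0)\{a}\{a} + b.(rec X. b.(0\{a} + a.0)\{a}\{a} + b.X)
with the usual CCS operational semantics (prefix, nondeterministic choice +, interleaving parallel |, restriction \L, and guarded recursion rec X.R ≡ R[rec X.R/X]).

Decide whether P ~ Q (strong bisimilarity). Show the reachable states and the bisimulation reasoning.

P ~ Q

LTS(P): 2 reachable states
  s0 = rec X. b.(0\{a} + a.0)\{a}\{a} + b.X has moves --b--▸ s0, --b--▸ s1
  s1 = (0\{a} + a.0)\{a}\{a} has moves (no moves)
LTS(Q): 3 reachable states
  t0 = b.(0\{a} + a.0)\{a}\{a} + b.(rec X. b.(0\{a} + a.0)\{a}\{a} + b.X) has moves --b--▸ t1, --b--▸ t2
  t1 = (0\{a} + a.0)\{a}\{a} has moves (no moves)
  t2 = rec X. b.(0\{a} + a.0)\{a}\{a} + b.X has moves --b--▸ t1, --b--▸ t2
Bisimilarity quotient blocks:
  B0 = {s0, t0, t2}
  B1 = {s1, t1}
s0 ∈ B0, t0 ∈ B0 → same block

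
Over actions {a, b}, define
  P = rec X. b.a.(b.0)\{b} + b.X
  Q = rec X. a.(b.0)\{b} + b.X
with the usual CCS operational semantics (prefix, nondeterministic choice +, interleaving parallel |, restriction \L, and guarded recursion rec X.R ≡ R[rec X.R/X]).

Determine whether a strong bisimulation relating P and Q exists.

not bisimilar

Reachable graph of P (3 states):
  u0 = rec X. b.a.(b.0)\{b} + b.X has moves -b-> u0, -b-> u1
  u1 = a.(b.0)\{b} has moves -a-> u2
  u2 = (b.0)\{b} has moves (no moves)
Reachable graph of Q (2 states):
  v0 = rec X. a.(b.0)\{b} + b.X has moves -a-> v1, -b-> v0
  v1 = (b.0)\{b} has moves (no moves)
Coarsest stable partition (strong bisimilarity classes):
  B0 = {u0}
  B1 = {u1}
  B2 = {u2, v1}
  B3 = {v0}
u0 ∈ B0, v0 ∈ B3 → different blocks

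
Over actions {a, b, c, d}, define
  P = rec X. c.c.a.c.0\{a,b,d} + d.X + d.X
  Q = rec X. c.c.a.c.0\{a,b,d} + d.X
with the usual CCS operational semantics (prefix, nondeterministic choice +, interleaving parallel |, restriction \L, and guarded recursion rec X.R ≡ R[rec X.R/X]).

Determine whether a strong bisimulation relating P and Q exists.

YES

Reachable graph of P (5 states):
  s0 = rec X. c.c.a.c.0\{a,b,d} + d.X + d.X ⊢ --c--▸ s1, --d--▸ s0
  s1 = c.a.c.0\{a,b,d} ⊢ --c--▸ s2
  s2 = a.c.0\{a,b,d} ⊢ --a--▸ s3
  s3 = c.0\{a,b,d} ⊢ --c--▸ s4
  s4 = 0\{a,b,d} ⊢ deadlocked
Reachable graph of Q (5 states):
  t0 = rec X. c.c.a.c.0\{a,b,d} + d.X ⊢ --c--▸ t1, --d--▸ t0
  t1 = c.a.c.0\{a,b,d} ⊢ --c--▸ t2
  t2 = a.c.0\{a,b,d} ⊢ --a--▸ t3
  t3 = c.0\{a,b,d} ⊢ --c--▸ t4
  t4 = 0\{a,b,d} ⊢ deadlocked
Coarsest stable partition (strong bisimilarity classes):
  B0 = {s0, t0}
  B1 = {s1, t1}
  B2 = {s2, t2}
  B3 = {s3, t3}
  B4 = {s4, t4}
s0 ∈ B0, t0 ∈ B0 → same block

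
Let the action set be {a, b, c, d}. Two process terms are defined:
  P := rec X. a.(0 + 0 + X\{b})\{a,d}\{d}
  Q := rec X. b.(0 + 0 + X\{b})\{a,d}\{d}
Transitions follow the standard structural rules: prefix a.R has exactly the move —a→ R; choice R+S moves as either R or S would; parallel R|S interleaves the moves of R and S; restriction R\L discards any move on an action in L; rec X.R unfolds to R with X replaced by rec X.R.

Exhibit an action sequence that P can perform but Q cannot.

a

LTS(P): 2 reachable states
  m0 = rec X. a.(0 + 0 + X\{b})\{a,d}\{d} has moves =a=> m1
  m1 = (0 + 0 + (rec X. a.(0 + 0 + X\{b})\{a,d}\{d})\{b})\{a,d}\{d} has moves (no moves)
LTS(Q): 2 reachable states
  n0 = rec X. b.(0 + 0 + X\{b})\{a,d}\{d} has moves =b=> n1
  n1 = (0 + 0 + (rec X. b.(0 + 0 + X\{b})\{a,d}\{d})\{b})\{a,d}\{d} has moves (no moves)
Run σ = ⟨a⟩ on P: start {m0}
  step 1 (a): {m1}
  — P admits the full trace.
Run σ = ⟨a⟩ on Q: start {n0}
  step 1 (a): no successor for Q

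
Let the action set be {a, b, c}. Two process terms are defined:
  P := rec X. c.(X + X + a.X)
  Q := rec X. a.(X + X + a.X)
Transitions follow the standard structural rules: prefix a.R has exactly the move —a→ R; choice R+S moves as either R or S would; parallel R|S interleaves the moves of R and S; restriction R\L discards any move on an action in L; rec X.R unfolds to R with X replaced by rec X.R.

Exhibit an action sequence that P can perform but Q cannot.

c

Reachable graph of P (2 states):
  s0 = rec X. c.(X + X + a.X) | --c--▸ s1
  s1 = (rec X. c.(X + X + a.X)) + (rec X. c.(X + X + a.X)) + a.(rec X. c.(X + X + a.X)) | --a--▸ s0, --c--▸ s1
Reachable graph of Q (2 states):
  t0 = rec X. a.(X + X + a.X) | --a--▸ t1
  t1 = (rec X. a.(X + X + a.X)) + (rec X. a.(X + X + a.X)) + a.(rec X. a.(X + X + a.X)) | --a--▸ t0, --a--▸ t1
Run σ = ⟨c⟩ on P: start {s0}
  [1] c ⇒ {s1}
  P completes σ.
Run σ = ⟨c⟩ on Q: start {t0}
  [1] c ⇒ ∅ (Q stuck)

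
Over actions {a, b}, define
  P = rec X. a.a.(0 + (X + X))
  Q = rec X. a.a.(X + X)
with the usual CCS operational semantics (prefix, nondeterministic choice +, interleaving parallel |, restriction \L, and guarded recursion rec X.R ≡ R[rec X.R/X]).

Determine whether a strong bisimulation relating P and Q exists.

Reachable graph of P (3 states):
  p0 = rec X. a.a.(0 + (X + X)) has moves -a-> p1
  p1 = a.(0 + ((rec X. a.a.(0 + (X + X))) + (rec X. a.a.(0 + (X + X))))) has moves -a-> p2
  p2 = 0 + ((rec X. a.a.(0 + (X + X))) + (rec X. a.a.(0 + (X + X)))) has moves -a-> p1
Reachable graph of Q (3 states):
  q0 = rec X. a.a.(X + X) has moves -a-> q1
  q1 = a.((rec X. a.a.(X + X)) + (rec X. a.a.(X + X))) has moves -a-> q2
  q2 = (rec X. a.a.(X + X)) + (rec X. a.a.(X + X)) has moves -a-> q1
Bisimilarity quotient blocks:
  B0 = {p0, p1, p2, q0, q1, q2}
p0 ∈ B0, q0 ∈ B0 → same block

P ~ Q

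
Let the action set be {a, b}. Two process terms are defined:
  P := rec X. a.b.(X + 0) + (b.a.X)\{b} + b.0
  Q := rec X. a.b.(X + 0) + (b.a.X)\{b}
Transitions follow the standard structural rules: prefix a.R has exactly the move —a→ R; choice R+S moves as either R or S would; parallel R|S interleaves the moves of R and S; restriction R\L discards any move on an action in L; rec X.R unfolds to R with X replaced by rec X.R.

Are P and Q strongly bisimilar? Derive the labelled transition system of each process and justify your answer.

P ≁ Q

P's transition system — 4 states:
  s0 = rec X. a.b.(X + 0) + (b.a.X)\{b} + b.0 | ··a··> s1, ··b··> s2
  s1 = b.((rec X. a.b.(X + 0) + (b.a.X)\{b} + b.0) + 0) | ··b··> s3
  s2 = 0 | deadlocked
  s3 = (rec X. a.b.(X + 0) + (b.a.X)\{b} + b.0) + 0 | ··a··> s1, ··b··> s2
Q's transition system — 3 states:
  t0 = rec X. a.b.(X + 0) + (b.a.X)\{b} | ··a··> t1
  t1 = b.((rec X. a.b.(X + 0) + (b.a.X)\{b}) + 0) | ··b··> t2
  t2 = (rec X. a.b.(X + 0) + (b.a.X)\{b}) + 0 | ··a··> t1
Partition-refinement fixed point:
  B0 = {s0, s3}
  B1 = {s2}
  B2 = {s1}
  B3 = {t0, t2}
  B4 = {t1}
s0 ∈ B0, t0 ∈ B3 → different blocks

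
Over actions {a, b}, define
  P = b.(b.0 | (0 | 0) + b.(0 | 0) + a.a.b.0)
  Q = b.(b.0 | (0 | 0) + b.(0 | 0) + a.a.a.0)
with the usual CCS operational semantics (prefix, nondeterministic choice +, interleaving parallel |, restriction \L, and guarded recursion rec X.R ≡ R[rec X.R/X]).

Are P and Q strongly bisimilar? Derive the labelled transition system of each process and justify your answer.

P's transition system — 7 states:
  p0 = b.(b.0 | (0 | 0) + b.(0 | 0) + a.a.b.0) :: ··b··> p1
  p1 = b.0 | (0 | 0) + b.(0 | 0) + a.a.b.0 :: ··a··> p2, ··b··> p3, ··b··> p4
  p2 = a.b.0 :: ··a··> p5
  p3 = 0 | (0 | 0) :: (no moves)
  p4 = 0 | 0 :: (no moves)
  p5 = b.0 :: ··b··> p6
  p6 = 0 :: (no moves)
Q's transition system — 7 states:
  q0 = b.(b.0 | (0 | 0) + b.(0 | 0) + a.a.a.0) :: ··b··> q1
  q1 = b.0 | (0 | 0) + b.(0 | 0) + a.a.a.0 :: ··a··> q2, ··b··> q3, ··b··> q4
  q2 = a.a.0 :: ··a··> q5
  q3 = 0 | (0 | 0) :: (no moves)
  q4 = 0 | 0 :: (no moves)
  q5 = a.0 :: ··a··> q6
  q6 = 0 :: (no moves)
Coarsest stable partition (strong bisimilarity classes):
  B0 = {p0}
  B1 = {p1}
  B2 = {p3, p4, p6, q3, q4, q6}
  B3 = {p2}
  B4 = {p5}
  B5 = {q0}
  B6 = {q1}
  B7 = {q2}
  B8 = {q5}
p0 ∈ B0, q0 ∈ B5 → different blocks

P ≁ Q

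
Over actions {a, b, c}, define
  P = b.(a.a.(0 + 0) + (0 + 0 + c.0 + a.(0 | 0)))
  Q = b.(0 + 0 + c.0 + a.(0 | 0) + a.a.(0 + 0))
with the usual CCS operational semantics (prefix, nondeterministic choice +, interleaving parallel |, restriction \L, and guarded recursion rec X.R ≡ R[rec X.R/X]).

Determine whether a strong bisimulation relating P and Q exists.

YES

Reachable graph of P (6 states):
  p0 = b.(a.a.(0 + 0) + (0 + 0 + c.0 + a.(0 | 0))) has moves —b→ p1
  p1 = a.a.(0 + 0) + (0 + 0 + c.0 + a.(0 | 0)) has moves —a→ p2, —a→ p3, —c→ p4
  p2 = 0 | 0 has moves deadlocked
  p3 = a.(0 + 0) has moves —a→ p5
  p4 = 0 has moves deadlocked
  p5 = 0 + 0 has moves deadlocked
Reachable graph of Q (6 states):
  q0 = b.(0 + 0 + c.0 + a.(0 | 0) + a.a.(0 + 0)) has moves —b→ q1
  q1 = 0 + 0 + c.0 + a.(0 | 0) + a.a.(0 + 0) has moves —a→ q2, —a→ q3, —c→ q4
  q2 = 0 | 0 has moves deadlocked
  q3 = a.(0 + 0) has moves —a→ q5
  q4 = 0 has moves deadlocked
  q5 = 0 + 0 has moves deadlocked
Coarsest stable partition (strong bisimilarity classes):
  B0 = {p0, q0}
  B1 = {p1, q1}
  B2 = {p2, p4, p5, q2, q4, q5}
  B3 = {p3, q3}
p0 ∈ B0, q0 ∈ B0 → same block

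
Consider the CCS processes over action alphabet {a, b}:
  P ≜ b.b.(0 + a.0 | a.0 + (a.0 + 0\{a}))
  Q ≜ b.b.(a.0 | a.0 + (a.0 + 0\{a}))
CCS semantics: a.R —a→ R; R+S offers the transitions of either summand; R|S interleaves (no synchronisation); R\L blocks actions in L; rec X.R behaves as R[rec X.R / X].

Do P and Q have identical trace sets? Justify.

YES

P's transition system — 7 states:
  p0 = b.b.(0 + a.0 | a.0 + (a.0 + 0\{a})) ⊢ —b→ p1
  p1 = b.(0 + a.0 | a.0 + (a.0 + 0\{a})) ⊢ —b→ p2
  p2 = 0 + a.0 | a.0 + (a.0 + 0\{a}) ⊢ —a→ p3, —a→ p4, —a→ p5
  p3 = 0 ⊢ ∅
  p4 = 0 | a.0 ⊢ —a→ p6
  p5 = a.0 | 0 ⊢ —a→ p6
  p6 = 0 | 0 ⊢ ∅
Q's transition system — 7 states:
  q0 = b.b.(a.0 | a.0 + (a.0 + 0\{a})) ⊢ —b→ q1
  q1 = b.(a.0 | a.0 + (a.0 + 0\{a})) ⊢ —b→ q2
  q2 = a.0 | a.0 + (a.0 + 0\{a}) ⊢ —a→ q3, —a→ q4, —a→ q5
  q3 = 0 ⊢ ∅
  q4 = 0 | a.0 ⊢ —a→ q6
  q5 = a.0 | 0 ⊢ —a→ q6
  q6 = 0 | 0 ⊢ ∅
Partition-refinement fixed point:
  B0 = {p0, q0}
  B1 = {p1, q1}
  B2 = {p2, q2}
  B3 = {p3, p6, q3, q6}
  B4 = {p4, p5, q4, q5}
p0 ∈ B0, q0 ∈ B0 → same block
Bisimilar ⇒ trace-equivalent.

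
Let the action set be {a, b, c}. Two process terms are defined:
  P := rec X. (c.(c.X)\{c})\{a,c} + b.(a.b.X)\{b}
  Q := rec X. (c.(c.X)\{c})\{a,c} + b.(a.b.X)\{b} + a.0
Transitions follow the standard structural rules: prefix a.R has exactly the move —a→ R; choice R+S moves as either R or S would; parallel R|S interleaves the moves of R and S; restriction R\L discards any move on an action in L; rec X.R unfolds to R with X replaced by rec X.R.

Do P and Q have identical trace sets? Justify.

P's transition system — 3 states:
  s0 = rec X. (c.(c.X)\{c})\{a,c} + b.(a.b.X)\{b} → —b→ s1
  s1 = (a.b.(rec X. (c.(c.X)\{c})\{a,c} + b.(a.b.X)\{b}))\{b} → —a→ s2
  s2 = (b.(rec X. (c.(c.X)\{c})\{a,c} + b.(a.b.X)\{b}))\{b} → (no moves)
Q's transition system — 4 states:
  t0 = rec X. (c.(c.X)\{c})\{a,c} + b.(a.b.X)\{b} + a.0 → —a→ t1, —b→ t2
  t1 = 0 → (no moves)
  t2 = (a.b.(rec X. (c.(c.X)\{c})\{a,c} + b.(a.b.X)\{b} + a.0))\{b} → —a→ t3
  t3 = (b.(rec X. (c.(c.X)\{c})\{a,c} + b.(a.b.X)\{b} + a.0))\{b} → (no moves)
Trace ⟨a⟩ through Q, begin at {t0}:
  after a @ step 1: {t1}
  — Q admits the full trace.
Trace ⟨a⟩ through P, begin at {s0}:
  after a @ step 1: ∅  — P cannot continue

trace-distinct — witness ⟨a⟩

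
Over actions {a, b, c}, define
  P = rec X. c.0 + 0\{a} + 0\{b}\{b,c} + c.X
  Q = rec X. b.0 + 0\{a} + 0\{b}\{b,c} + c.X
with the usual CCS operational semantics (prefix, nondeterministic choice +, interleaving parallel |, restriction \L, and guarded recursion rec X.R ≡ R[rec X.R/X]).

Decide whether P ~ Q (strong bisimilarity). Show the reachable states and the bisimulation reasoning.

LTS(P): 2 reachable states
  p0 = rec X. c.0 + 0\{a} + 0\{b}\{b,c} + c.X has moves —c→ p0, —c→ p1
  p1 = 0 has moves ∅
LTS(Q): 2 reachable states
  q0 = rec X. b.0 + 0\{a} + 0\{b}\{b,c} + c.X has moves —b→ q1, —c→ q0
  q1 = 0 has moves ∅
Coarsest stable partition (strong bisimilarity classes):
  B0 = {p0}
  B1 = {p1, q1}
  B2 = {q0}
p0 ∈ B0, q0 ∈ B2 → different blocks

P ≁ Q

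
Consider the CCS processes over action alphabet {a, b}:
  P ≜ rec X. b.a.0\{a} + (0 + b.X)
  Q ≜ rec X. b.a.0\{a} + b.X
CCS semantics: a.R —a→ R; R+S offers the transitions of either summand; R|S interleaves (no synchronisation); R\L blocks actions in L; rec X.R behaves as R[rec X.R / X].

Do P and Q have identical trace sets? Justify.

LTS(P): 3 reachable states
  u0 = rec X. b.a.0\{a} + (0 + b.X) | -b-> u0, -b-> u1
  u1 = a.0\{a} | -a-> u2
  u2 = 0\{a} | deadlocked
LTS(Q): 3 reachable states
  v0 = rec X. b.a.0\{a} + b.X | -b-> v0, -b-> v1
  v1 = a.0\{a} | -a-> v2
  v2 = 0\{a} | deadlocked
Coarsest stable partition (strong bisimilarity classes):
  B0 = {u0, v0}
  B1 = {u1, v1}
  B2 = {u2, v2}
u0 ∈ B0, v0 ∈ B0 → same block
Bisimilar ⇒ trace-equivalent.

trace-equivalent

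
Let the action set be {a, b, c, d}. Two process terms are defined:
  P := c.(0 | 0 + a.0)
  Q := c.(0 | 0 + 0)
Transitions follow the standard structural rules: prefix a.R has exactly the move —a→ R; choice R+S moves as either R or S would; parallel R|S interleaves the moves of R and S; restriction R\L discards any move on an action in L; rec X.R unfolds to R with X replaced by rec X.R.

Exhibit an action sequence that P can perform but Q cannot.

ca

Reachable graph of P (3 states):
  u0 = c.(0 | 0 + a.0) :: =c=> u1
  u1 = 0 | 0 + a.0 :: =a=> u2
  u2 = 0 :: (no moves)
Reachable graph of Q (2 states):
  v0 = c.(0 | 0 + 0) :: =c=> v1
  v1 = 0 | 0 + 0 :: (no moves)
Executing ca from P (initial set {u0}):
  [1] c ⇒ {u1}
  [2] a ⇒ {u2}
  — P admits the full trace.
Executing ca from Q (initial set {v0}):
  [1] c ⇒ {v1}
  [2] a ⇒ ∅  — Q cannot continue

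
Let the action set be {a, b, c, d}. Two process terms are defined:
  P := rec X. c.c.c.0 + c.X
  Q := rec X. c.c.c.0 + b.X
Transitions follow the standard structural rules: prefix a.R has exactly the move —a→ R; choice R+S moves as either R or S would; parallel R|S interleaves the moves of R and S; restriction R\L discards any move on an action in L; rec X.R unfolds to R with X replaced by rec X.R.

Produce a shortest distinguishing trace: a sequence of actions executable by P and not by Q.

cccc

Reachable graph of P (4 states):
  s0 = rec X. c.c.c.0 + c.X :: --c--▸ s0, --c--▸ s1
  s1 = c.c.0 :: --c--▸ s2
  s2 = c.0 :: --c--▸ s3
  s3 = 0 :: stopped
Reachable graph of Q (4 states):
  t0 = rec X. c.c.c.0 + b.X :: --b--▸ t0, --c--▸ t1
  t1 = c.c.0 :: --c--▸ t2
  t2 = c.0 :: --c--▸ t3
  t3 = 0 :: stopped
Executing cccc from P (initial set {s0}):
  after c @ step 1: {s0, s1}
  after c @ step 2: {s0, s1, s2}
  after c @ step 3: {s0, s1, s2, s3}
  after c @ step 4: {s0, s1, s2, s3}
  ✓ P
Executing cccc from Q (initial set {t0}):
  after c @ step 1: {t1}
  after c @ step 2: {t2}
  after c @ step 3: {t3}
  after c @ step 4: ∅  — Q cannot continue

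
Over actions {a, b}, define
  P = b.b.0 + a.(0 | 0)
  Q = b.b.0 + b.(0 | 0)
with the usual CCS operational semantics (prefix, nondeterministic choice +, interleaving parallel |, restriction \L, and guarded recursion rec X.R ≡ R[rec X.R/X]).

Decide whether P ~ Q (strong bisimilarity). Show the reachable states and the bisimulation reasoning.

not bisimilar

LTS(P): 4 reachable states
  u0 = b.b.0 + a.(0 | 0) ⊢ —a→ u1, —b→ u2
  u1 = 0 | 0 ⊢ (no moves)
  u2 = b.0 ⊢ —b→ u3
  u3 = 0 ⊢ (no moves)
LTS(Q): 4 reachable states
  v0 = b.b.0 + b.(0 | 0) ⊢ —b→ v1, —b→ v2
  v1 = 0 | 0 ⊢ (no moves)
  v2 = b.0 ⊢ —b→ v3
  v3 = 0 ⊢ (no moves)
Partition-refinement fixed point:
  B0 = {u0}
  B1 = {u1, u3, v1, v3}
  B2 = {u2, v2}
  B3 = {v0}
u0 ∈ B0, v0 ∈ B3 → different blocks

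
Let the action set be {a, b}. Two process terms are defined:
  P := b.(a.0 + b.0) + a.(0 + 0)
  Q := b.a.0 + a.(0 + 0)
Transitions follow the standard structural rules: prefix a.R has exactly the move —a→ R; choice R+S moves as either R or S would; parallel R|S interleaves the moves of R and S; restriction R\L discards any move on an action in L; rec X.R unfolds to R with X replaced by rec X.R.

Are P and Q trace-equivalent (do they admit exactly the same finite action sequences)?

trace-distinct — witness ⟨bb⟩

Reachable graph of P (4 states):
  u0 = b.(a.0 + b.0) + a.(0 + 0) :: -a-> u1, -b-> u2
  u1 = 0 + 0 :: deadlocked
  u2 = a.0 + b.0 :: -a-> u3, -b-> u3
  u3 = 0 :: deadlocked
Reachable graph of Q (4 states):
  v0 = b.a.0 + a.(0 + 0) :: -a-> v1, -b-> v2
  v1 = 0 + 0 :: deadlocked
  v2 = a.0 :: -a-> v3
  v3 = 0 :: deadlocked
Run σ = ⟨bb⟩ on P: start {u0}
  after b @ step 1: {u2}
  after b @ step 2: {u3}
  ✓ P
Run σ = ⟨bb⟩ on Q: start {v0}
  after b @ step 1: {v2}
  after b @ step 2: no successor for Q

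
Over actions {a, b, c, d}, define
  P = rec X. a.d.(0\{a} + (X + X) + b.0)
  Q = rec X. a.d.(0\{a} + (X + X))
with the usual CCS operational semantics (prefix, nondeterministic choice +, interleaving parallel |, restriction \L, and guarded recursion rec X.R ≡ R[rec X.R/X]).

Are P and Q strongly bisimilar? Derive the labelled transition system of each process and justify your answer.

LTS(P): 4 reachable states
  u0 = rec X. a.d.(0\{a} + (X + X) + b.0) ⊢ --a--▸ u1
  u1 = d.(0\{a} + ((rec X. a.d.(0\{a} + (X + X) + b.0)) + (rec X. a.d.(0\{a} + (X + X) + b.0))) + b.0) ⊢ --d--▸ u2
  u2 = 0\{a} + ((rec X. a.d.(0\{a} + (X + X) + b.0)) + (rec X. a.d.(0\{a} + (X + X) + b.0))) + b.0 ⊢ --a--▸ u1, --b--▸ u3
  u3 = 0 ⊢ ∅
LTS(Q): 3 reachable states
  v0 = rec X. a.d.(0\{a} + (X + X)) ⊢ --a--▸ v1
  v1 = d.(0\{a} + ((rec X. a.d.(0\{a} + (X + X))) + (rec X. a.d.(0\{a} + (X + X))))) ⊢ --d--▸ v2
  v2 = 0\{a} + ((rec X. a.d.(0\{a} + (X + X))) + (rec X. a.d.(0\{a} + (X + X)))) ⊢ --a--▸ v1
Coarsest stable partition (strong bisimilarity classes):
  B0 = {u0}
  B1 = {u1}
  B2 = {u2}
  B3 = {u3}
  B4 = {v0, v2}
  B5 = {v1}
u0 ∈ B0, v0 ∈ B4 → different blocks

not bisimilar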